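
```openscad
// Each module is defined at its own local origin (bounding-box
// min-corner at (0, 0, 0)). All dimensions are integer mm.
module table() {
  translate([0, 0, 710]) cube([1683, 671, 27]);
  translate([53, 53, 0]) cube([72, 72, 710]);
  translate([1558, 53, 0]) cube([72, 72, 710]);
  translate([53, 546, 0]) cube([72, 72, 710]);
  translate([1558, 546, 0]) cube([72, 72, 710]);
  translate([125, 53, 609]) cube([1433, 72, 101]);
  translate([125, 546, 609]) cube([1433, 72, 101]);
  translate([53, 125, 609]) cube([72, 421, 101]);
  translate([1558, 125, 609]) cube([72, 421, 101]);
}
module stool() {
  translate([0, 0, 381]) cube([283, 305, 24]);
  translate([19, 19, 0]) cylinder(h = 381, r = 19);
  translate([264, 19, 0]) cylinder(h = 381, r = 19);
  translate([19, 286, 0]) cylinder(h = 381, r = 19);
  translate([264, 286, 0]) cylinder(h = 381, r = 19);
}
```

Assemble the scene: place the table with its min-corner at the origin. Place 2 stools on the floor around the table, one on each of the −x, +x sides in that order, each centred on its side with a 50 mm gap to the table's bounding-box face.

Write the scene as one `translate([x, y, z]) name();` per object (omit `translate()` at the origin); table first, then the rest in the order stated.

table();
translate([-333, 183, 0]) stool();
translate([1733, 183, 0]) stool();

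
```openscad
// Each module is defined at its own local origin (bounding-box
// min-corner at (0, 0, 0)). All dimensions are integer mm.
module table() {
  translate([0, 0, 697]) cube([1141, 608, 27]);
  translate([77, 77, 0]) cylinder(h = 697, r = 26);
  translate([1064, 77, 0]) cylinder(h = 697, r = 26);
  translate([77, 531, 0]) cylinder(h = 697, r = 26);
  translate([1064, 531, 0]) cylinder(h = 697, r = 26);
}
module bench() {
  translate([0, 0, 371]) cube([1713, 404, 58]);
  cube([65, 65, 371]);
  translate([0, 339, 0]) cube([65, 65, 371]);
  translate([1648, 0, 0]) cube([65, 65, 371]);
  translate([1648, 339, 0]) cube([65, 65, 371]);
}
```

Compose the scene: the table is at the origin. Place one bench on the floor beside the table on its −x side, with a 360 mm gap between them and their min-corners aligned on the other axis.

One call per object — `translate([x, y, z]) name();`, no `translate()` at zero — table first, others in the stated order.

table();
translate([-2073, 0, 0]) bench();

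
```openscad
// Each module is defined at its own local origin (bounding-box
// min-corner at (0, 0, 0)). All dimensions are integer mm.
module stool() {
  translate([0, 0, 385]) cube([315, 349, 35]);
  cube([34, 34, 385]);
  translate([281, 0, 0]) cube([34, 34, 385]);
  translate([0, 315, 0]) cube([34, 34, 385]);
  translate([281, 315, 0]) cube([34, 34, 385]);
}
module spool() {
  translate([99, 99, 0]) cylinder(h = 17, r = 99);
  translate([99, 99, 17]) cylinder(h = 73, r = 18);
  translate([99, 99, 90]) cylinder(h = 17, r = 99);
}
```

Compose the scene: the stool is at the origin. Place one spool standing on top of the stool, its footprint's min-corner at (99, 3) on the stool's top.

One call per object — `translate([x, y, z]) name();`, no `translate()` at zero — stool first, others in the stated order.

stool();
translate([99, 3, 420]) spool();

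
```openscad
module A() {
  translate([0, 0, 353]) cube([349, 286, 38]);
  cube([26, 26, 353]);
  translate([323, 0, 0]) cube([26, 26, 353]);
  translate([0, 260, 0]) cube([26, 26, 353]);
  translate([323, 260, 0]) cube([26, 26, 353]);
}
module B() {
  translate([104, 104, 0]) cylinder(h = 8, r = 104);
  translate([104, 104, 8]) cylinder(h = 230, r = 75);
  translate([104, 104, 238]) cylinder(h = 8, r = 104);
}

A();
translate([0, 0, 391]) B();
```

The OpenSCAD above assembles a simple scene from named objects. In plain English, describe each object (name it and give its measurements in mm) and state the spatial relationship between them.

A is a four-legged stool. The seat is a 349×286×38 mm slab whose top surface is at z = 391 mm; four square legs, each 26×26 mm in cross-section, run from the floor (z = 0) to the underside of the seat, each flush with a corner of the seat.

B is a spool: two coaxial disc flanges of radius 104 mm and thickness 8 mm, joined by a core cylinder of radius 75 mm and height 230 mm. The lower flange rests on z = 0 and the three cylinders share a vertical axis.

The spool is on top of the stool.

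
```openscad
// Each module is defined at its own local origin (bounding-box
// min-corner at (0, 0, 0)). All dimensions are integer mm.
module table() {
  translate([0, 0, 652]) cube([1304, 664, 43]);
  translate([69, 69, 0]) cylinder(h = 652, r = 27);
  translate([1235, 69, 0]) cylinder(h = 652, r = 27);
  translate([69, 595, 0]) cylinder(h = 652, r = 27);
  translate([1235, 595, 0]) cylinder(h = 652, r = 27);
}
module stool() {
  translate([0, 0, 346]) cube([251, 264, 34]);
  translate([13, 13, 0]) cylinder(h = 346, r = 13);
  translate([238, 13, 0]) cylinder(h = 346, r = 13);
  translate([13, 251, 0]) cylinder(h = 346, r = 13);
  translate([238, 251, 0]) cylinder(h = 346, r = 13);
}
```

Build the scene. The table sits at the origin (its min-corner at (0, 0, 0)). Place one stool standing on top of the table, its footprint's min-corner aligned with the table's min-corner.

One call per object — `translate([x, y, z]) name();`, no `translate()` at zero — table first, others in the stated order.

table();
translate([0, 0, 695]) stool();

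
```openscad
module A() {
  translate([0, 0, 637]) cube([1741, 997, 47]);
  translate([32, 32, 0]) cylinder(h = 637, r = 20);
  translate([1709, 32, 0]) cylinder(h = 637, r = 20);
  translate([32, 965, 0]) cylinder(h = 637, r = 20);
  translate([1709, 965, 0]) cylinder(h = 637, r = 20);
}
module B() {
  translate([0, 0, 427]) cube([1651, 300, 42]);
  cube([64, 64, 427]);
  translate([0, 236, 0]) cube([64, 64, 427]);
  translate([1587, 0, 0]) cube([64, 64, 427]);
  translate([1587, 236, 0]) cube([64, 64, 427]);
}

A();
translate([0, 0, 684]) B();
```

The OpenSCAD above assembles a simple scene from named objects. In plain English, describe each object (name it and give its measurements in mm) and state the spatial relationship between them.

A is a table: top 1741 mm (x) × 997 mm (y), 47 mm thick, upper face at z = 684 mm, on four round legs of 40 mm diameter, each leg's bounding box inset 12 mm from the nearest pair of top edges, running from z = 0 to the bottom of the top.

B is a bench: a 1651×300 mm seat slab, 42 mm thick, top at z = 469 mm, on four 64×64 mm square legs flush with the seat corners and standing on z = 0.

The bench is on top of the table.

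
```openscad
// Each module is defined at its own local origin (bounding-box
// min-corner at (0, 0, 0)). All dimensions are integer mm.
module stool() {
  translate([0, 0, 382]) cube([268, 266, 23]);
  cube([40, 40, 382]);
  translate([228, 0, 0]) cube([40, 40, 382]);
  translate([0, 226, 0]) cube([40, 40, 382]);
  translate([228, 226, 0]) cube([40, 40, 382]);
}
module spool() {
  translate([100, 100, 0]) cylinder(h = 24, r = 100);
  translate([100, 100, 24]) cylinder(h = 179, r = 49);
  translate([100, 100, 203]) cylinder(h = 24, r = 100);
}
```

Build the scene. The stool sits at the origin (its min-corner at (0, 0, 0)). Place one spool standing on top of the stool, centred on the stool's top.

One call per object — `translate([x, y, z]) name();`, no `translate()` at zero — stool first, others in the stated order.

stool();
translate([34, 33, 405]) spool();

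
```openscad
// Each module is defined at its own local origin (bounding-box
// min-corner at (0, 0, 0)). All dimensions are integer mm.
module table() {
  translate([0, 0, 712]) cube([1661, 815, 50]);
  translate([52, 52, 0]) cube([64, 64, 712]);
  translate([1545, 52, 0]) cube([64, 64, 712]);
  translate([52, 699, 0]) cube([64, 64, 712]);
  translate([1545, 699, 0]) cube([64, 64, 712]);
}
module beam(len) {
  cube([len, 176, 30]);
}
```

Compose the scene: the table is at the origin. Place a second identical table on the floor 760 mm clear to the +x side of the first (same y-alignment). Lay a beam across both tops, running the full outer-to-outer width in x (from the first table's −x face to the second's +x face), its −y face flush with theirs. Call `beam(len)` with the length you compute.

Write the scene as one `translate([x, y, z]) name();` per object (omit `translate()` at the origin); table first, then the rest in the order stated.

table();
translate([2421, 0, 0]) table();
translate([0, 0, 762]) beam(4082);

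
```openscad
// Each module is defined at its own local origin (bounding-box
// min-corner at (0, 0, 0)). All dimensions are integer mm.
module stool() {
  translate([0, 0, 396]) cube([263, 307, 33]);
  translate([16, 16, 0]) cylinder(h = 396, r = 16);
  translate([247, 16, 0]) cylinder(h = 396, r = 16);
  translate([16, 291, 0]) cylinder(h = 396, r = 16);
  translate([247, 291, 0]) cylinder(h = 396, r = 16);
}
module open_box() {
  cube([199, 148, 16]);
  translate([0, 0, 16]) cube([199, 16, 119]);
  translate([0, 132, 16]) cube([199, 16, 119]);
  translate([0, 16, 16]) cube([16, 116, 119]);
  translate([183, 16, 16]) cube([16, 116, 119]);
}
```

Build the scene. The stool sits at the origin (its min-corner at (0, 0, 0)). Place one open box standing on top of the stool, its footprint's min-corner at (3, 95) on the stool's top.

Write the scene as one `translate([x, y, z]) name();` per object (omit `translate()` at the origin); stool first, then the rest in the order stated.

stool();
translate([3, 95, 429]) open_box();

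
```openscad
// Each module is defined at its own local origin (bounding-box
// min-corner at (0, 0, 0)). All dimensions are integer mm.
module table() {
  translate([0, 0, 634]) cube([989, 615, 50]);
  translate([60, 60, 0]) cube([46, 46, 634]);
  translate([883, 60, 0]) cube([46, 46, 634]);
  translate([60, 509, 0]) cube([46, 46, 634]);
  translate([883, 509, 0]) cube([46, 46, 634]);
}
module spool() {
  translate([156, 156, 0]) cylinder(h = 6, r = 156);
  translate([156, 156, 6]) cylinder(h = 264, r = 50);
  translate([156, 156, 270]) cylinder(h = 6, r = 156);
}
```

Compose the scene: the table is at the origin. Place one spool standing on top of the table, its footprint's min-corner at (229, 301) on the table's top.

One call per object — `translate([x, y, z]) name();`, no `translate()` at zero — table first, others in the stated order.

table();
translate([229, 301, 684]) spool();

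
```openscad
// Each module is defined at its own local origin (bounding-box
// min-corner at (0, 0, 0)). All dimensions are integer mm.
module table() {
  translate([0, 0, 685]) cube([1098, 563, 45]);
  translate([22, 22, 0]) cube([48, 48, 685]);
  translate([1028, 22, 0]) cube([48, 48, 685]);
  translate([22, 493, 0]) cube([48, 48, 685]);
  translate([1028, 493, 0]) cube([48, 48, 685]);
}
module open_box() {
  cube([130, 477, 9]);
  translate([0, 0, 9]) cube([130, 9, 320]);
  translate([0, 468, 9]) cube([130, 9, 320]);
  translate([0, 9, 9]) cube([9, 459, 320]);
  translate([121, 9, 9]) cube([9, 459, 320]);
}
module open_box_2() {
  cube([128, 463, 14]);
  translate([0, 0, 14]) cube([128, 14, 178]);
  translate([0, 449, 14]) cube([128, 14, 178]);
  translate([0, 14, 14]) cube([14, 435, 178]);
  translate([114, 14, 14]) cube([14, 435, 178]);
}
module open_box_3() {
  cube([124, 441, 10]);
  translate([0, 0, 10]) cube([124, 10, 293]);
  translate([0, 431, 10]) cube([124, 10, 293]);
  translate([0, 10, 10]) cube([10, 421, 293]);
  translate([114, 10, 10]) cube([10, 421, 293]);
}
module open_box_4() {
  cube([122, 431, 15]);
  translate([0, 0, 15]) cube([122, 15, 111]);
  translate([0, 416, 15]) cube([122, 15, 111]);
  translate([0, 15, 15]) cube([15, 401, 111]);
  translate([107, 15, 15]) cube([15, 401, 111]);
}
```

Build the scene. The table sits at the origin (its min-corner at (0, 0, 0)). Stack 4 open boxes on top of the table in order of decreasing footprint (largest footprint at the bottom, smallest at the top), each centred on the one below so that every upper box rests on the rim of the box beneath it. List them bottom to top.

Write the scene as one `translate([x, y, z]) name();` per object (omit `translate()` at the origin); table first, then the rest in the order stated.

table();
translate([484, 43, 730]) open_box();
translate([485, 50, 1059]) open_box_2();
translate([487, 61, 1251]) open_box_3();
translate([488, 66, 1554]) open_box_4();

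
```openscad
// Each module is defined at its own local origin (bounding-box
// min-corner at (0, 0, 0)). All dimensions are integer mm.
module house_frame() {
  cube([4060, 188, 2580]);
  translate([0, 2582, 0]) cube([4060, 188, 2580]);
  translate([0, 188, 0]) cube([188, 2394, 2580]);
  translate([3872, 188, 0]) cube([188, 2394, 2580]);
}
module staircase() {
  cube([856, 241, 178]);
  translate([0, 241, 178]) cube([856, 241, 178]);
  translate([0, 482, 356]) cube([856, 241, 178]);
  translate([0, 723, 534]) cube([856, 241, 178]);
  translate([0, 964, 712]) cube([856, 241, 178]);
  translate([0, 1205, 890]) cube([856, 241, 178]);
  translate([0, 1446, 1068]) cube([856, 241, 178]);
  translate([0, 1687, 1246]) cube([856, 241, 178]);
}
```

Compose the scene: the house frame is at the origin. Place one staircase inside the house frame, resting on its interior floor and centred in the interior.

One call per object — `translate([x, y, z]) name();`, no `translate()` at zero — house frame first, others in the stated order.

house_frame();
translate([1602, 421, 0]) staircase();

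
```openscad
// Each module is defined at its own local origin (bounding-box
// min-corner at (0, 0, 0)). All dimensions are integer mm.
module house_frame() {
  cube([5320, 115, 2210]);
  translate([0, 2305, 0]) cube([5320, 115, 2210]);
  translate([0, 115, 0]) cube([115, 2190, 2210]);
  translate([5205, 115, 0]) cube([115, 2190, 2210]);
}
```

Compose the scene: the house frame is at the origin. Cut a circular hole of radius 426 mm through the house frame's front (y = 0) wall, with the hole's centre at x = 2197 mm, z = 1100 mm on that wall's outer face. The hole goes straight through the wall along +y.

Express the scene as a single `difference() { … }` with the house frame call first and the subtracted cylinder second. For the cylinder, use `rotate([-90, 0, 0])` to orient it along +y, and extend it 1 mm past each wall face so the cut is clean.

difference() {
  house_frame();
  translate([2197, -1, 1100]) rotate([-90, 0, 0]) cylinder(h = 117, r = 426);
}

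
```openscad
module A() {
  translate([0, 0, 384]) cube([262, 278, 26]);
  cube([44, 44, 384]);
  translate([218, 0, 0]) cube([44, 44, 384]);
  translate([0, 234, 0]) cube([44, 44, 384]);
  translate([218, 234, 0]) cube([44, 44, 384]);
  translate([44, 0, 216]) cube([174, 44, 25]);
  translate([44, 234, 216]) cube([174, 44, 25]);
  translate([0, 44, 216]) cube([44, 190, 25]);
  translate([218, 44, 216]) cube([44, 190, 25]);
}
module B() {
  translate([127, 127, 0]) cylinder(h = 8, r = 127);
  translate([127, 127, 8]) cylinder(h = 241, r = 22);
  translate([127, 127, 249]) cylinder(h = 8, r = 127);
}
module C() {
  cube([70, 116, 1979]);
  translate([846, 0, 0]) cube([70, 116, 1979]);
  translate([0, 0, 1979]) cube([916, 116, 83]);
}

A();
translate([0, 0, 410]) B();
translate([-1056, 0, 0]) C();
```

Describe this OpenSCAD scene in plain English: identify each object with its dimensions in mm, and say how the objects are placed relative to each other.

A is a four-legged stool. The seat is a 262×278×26 mm slab whose top surface is at z = 410 mm; four square legs, each 44×44 mm in cross-section, run from the floor (z = 0) to the underside of the seat, each flush with a corner of the seat. Four stretchers, 44 mm wide and 25 mm tall, connect adjacent legs with their undersides at z = 216 mm, each running between the inner faces of the legs it joins and aligned with the legs' outer faces on the other axis.

B is a spool: two coaxial disc flanges of radius 127 mm and thickness 8 mm, joined by a core cylinder of radius 22 mm and height 241 mm. The lower flange rests on z = 0 and the three cylinders share a vertical axis.

C is a rectangular door frame: two vertical jambs of 70×116 mm section, 1979 mm tall, with a clear opening 776 mm wide between their inner faces. A header 83 mm tall and 116 mm deep lies on top of the jambs and spans the full outside width.

The spool is on top of the stool. The door frame is on the floor beside the stool on its −x side.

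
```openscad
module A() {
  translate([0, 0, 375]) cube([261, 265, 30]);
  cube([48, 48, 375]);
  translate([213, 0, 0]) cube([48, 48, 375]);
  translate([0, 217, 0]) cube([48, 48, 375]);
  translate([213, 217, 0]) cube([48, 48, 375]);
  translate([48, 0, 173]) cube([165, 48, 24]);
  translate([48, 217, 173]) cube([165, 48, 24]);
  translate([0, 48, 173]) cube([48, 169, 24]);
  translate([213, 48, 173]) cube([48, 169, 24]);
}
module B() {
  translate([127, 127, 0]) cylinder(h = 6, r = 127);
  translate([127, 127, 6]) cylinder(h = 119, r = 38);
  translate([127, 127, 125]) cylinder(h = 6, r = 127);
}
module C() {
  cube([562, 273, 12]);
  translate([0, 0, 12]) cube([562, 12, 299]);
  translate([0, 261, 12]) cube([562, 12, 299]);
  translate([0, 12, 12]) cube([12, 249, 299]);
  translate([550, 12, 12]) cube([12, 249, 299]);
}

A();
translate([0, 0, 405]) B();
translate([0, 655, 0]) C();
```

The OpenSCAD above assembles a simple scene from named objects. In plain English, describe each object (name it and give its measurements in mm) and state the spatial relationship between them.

A is a four-legged stool. The seat is 261×265 mm, 30 mm thick, top at z = 405 mm. It stands on four square legs, each 48×48 mm in cross-section, from z = 0 to the seat underside, each flush with a corner of the seat. Four stretchers, 48 mm wide and 24 mm tall, connect adjacent legs with their undersides at z = 173 mm, each running between the inner faces of the legs it joins and aligned with the legs' outer faces on the other axis.

B is a spool: two coaxial disc flanges of radius 127 mm and thickness 6 mm, joined by a core cylinder of radius 38 mm and height 119 mm. The lower flange rests on z = 0 and the three cylinders share a vertical axis.

C is an open storage box with external size 562×273×311 mm and wall thickness 12 mm (the base is also 12 mm thick). The base covers the whole footprint; the four walls stand on the base, with the y-facing walls full-width and the x-facing walls fitting between their inner faces.

The spool is on top of the stool. The open box is on the floor beside the stool on its +y side.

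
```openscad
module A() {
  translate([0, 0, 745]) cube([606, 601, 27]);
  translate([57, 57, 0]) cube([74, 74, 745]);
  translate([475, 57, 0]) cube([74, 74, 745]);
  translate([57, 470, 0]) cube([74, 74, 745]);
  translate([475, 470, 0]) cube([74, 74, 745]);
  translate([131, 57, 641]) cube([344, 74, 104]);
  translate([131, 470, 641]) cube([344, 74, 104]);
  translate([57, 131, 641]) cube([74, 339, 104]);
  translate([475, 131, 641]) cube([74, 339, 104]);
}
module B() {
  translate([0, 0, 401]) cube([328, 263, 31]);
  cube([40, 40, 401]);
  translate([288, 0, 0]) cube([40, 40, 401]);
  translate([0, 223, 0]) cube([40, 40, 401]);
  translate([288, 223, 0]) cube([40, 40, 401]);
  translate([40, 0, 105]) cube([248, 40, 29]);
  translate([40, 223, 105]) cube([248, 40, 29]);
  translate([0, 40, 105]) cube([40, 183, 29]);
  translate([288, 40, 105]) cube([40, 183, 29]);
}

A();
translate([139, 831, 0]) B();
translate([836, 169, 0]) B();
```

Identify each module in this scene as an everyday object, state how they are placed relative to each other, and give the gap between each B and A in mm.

A is a table. B is a stool. Two stools sit around the table at the +y, +x sides. The gap between each stool and the table is 230 mm.

Each stool's nearest face is 230 mm from the table's bounding box.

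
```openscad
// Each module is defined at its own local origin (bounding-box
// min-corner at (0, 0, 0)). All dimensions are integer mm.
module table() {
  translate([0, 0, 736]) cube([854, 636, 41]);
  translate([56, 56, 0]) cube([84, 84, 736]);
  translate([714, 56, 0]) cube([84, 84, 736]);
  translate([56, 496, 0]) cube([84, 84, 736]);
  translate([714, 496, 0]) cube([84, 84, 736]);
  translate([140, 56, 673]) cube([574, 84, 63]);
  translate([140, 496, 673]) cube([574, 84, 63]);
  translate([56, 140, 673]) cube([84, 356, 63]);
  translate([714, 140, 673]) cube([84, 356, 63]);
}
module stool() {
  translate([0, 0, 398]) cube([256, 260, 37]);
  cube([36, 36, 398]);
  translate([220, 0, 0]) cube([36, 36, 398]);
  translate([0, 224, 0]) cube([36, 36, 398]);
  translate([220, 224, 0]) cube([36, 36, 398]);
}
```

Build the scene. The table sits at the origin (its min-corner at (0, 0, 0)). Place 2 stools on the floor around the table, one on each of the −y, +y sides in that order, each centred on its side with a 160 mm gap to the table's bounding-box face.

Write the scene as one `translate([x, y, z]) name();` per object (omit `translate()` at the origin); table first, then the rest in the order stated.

table();
translate([299, -420, 0]) stool();
translate([299, 796, 0]) stool();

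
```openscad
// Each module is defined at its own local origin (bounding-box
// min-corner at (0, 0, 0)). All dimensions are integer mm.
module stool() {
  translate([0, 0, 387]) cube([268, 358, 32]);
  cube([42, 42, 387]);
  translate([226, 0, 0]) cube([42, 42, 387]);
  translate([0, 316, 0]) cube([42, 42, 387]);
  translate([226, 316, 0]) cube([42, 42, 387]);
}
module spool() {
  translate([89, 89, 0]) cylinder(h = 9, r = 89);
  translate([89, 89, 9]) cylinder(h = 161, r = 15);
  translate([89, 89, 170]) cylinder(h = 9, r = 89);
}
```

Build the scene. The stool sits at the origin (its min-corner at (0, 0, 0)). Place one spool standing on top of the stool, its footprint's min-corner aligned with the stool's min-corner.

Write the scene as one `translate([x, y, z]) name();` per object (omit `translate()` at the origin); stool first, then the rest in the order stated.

stool();
translate([0, 0, 419]) spool();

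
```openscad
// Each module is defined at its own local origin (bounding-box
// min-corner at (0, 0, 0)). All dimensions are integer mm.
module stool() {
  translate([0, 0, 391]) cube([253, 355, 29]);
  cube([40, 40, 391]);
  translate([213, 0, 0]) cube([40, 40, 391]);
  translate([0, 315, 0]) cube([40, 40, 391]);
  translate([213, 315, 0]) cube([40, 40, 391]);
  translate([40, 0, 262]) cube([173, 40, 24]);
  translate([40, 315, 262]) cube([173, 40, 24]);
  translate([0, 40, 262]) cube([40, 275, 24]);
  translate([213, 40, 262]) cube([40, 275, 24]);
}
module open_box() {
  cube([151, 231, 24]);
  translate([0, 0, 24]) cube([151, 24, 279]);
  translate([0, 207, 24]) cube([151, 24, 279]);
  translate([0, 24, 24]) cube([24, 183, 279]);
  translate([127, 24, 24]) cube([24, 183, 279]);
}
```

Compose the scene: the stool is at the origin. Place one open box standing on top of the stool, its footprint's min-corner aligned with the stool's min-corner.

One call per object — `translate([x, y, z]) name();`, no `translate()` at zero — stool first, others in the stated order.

stool();
translate([0, 0, 420]) open_box();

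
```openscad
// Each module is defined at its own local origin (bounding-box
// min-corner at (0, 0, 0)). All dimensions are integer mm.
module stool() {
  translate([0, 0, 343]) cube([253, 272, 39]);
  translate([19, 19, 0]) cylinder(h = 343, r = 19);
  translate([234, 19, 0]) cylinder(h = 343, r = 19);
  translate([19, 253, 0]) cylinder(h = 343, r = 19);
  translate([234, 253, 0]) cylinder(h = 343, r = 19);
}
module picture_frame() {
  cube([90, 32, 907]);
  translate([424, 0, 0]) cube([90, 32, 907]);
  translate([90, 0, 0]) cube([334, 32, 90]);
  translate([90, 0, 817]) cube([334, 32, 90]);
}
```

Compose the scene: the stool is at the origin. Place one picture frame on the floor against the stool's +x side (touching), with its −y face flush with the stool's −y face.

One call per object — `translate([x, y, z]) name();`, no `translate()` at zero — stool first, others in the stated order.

stool();
translate([253, 0, 0]) picture_frame();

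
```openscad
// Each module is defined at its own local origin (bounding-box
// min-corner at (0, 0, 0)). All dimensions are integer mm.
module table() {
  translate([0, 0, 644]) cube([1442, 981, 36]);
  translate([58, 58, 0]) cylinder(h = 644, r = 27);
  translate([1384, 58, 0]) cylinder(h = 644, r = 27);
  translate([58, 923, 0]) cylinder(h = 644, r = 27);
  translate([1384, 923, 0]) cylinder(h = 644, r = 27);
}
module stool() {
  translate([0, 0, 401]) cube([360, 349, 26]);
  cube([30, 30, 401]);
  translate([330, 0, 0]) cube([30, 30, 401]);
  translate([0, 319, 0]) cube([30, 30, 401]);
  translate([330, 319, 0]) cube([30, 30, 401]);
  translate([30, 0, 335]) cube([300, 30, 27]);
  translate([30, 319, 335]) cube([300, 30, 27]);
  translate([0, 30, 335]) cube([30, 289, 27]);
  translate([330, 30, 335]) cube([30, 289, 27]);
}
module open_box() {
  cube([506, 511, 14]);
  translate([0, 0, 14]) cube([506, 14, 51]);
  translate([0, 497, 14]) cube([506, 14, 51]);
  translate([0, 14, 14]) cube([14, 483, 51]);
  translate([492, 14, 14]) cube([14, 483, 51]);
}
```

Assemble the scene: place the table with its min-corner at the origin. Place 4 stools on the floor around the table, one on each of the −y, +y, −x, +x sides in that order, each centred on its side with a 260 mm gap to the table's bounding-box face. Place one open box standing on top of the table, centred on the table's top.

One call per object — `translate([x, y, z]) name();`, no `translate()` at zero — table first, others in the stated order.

table();
translate([541, -609, 0]) stool();
translate([541, 1241, 0]) stool();
translate([-620, 316, 0]) stool();
translate([1702, 316, 0]) stool();
translate([468, 235, 680]) open_box();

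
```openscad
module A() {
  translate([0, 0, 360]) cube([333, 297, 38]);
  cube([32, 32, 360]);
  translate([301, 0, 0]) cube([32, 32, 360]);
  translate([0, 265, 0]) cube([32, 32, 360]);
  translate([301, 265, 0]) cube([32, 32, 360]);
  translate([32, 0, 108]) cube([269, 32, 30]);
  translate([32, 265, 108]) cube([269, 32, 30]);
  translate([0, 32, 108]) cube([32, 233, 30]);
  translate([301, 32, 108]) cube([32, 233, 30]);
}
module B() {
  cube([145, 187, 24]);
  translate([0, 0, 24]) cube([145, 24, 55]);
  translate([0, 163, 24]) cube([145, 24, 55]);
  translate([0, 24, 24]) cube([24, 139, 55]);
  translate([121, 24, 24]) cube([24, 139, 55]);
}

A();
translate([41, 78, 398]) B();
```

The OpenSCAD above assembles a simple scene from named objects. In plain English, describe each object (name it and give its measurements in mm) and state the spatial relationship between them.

A is a four-legged stool. The seat is a 333×297×38 mm slab whose top surface is at z = 398 mm; four square legs, each 32×32 mm in cross-section, run from the floor (z = 0) to the underside of the seat, each flush with a corner of the seat. Four stretchers, 32 mm wide and 30 mm tall, connect adjacent legs with their undersides at z = 108 mm, each running between the inner faces of the legs it joins and aligned with the legs' outer faces on the other axis.

B is an open-topped rectangular box: outside dimensions 145×187×79 mm, with a uniform wall and base thickness of 24 mm. The base is a full 145×187 slab on the floor; four walls sit on top of the base. The front and back walls (the −y and +y sides) span the full width; the two side walls fit between them.

The open box is on top of the stool.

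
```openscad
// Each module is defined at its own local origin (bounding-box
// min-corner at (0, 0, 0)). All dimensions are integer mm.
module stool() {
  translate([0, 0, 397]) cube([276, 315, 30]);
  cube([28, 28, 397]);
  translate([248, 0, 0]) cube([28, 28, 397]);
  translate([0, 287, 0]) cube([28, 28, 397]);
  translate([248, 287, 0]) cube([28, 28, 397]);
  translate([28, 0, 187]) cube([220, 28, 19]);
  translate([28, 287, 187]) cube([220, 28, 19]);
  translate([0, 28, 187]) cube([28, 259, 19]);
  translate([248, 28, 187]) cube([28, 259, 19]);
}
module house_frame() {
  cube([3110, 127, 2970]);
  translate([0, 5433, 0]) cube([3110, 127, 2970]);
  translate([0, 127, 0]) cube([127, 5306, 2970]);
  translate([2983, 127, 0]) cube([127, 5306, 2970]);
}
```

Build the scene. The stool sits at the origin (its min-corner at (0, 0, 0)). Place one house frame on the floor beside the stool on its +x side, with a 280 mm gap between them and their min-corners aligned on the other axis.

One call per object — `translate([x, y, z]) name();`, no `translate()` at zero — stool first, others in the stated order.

stool();
translate([556, 0, 0]) house_frame();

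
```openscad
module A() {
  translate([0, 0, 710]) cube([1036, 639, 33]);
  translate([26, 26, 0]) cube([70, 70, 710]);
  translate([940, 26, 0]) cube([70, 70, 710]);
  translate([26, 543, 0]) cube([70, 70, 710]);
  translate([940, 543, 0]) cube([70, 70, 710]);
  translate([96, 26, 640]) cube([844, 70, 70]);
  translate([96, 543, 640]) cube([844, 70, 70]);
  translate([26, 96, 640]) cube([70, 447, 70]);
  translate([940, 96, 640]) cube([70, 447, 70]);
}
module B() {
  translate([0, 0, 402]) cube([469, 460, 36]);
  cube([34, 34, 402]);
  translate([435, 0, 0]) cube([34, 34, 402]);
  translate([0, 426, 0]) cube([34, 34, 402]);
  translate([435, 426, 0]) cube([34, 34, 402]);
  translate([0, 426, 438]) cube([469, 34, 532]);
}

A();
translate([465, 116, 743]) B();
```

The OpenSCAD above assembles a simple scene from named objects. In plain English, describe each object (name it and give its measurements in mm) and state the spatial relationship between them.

A is a table: top 1036 mm (x) × 639 mm (y), 33 mm thick, upper face at z = 743 mm, on four 70×70 mm square legs, each inset 26 mm from the nearest pair of top edges, running from z = 0 to the bottom of the top. Four apron rails, 70 mm thick and 70 mm tall, run between adjacent legs with their top edges flush with the underside of the top and their outer faces flush with the legs' outer faces.

B is a chair: 469×460 mm seat, 36 mm thick, top at z = 438 mm, on four 34 mm square corner legs flush with the seat edges. A 34 mm thick backrest slab spans the full seat width, extending 532 mm above the seat top, its back face flush with the seat's +y edge.

The chair is on top of the table.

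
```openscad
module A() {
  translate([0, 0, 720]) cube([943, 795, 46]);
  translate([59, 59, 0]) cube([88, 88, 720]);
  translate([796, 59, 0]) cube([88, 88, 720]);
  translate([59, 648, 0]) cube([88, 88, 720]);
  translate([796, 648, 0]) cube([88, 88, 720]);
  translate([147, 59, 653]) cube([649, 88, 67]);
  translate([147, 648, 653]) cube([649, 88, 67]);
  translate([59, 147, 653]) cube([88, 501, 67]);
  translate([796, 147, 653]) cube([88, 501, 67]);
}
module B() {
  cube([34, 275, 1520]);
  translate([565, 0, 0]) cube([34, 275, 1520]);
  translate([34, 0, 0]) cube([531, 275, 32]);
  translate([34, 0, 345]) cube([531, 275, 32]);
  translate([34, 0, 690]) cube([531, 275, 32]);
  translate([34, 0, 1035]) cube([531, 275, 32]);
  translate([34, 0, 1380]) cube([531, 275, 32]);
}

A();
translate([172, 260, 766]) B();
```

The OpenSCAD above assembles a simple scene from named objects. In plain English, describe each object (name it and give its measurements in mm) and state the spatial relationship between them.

A is a rectangular dining table. The top is 943×795×46 mm with its upper surface at z = 766 mm. It stands on four 88×88 mm square legs, each inset 59 mm from the nearest pair of top edges, running from the floor to the underside of the top. Four apron rails, 88 mm thick and 67 mm tall, run between adjacent legs with their top edges flush with the underside of the top and their outer faces flush with the legs' outer faces.

B is a bookshelf 599 mm wide overall, 275 mm deep and 1520 mm tall. The two sides are 34 mm thick vertical panels. 5 horizontal shelves of 32 mm thickness span between the inner faces of the sides; the lowest shelf sits on the floor and shelves are stacked with a clear vertical gap of 313 mm between each pair.

The bookshelf is on top of the table, centred.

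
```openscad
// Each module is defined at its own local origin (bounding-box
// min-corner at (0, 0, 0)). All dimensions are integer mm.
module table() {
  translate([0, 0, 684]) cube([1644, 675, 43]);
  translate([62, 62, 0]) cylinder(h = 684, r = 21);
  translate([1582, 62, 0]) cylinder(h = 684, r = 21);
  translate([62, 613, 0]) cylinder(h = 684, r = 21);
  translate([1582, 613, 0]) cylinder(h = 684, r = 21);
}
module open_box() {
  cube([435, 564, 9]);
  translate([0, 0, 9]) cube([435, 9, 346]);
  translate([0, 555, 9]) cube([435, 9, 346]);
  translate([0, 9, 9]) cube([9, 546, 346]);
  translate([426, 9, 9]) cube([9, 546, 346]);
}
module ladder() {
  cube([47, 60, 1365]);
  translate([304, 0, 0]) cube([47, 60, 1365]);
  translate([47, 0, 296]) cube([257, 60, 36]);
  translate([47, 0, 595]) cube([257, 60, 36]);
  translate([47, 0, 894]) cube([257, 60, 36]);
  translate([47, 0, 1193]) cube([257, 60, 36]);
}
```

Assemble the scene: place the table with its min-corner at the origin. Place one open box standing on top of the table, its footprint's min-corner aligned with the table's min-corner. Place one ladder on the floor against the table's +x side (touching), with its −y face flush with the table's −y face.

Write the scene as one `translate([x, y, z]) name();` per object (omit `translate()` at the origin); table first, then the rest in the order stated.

table();
translate([0, 0, 727]) open_box();
translate([1644, 0, 0]) ladder();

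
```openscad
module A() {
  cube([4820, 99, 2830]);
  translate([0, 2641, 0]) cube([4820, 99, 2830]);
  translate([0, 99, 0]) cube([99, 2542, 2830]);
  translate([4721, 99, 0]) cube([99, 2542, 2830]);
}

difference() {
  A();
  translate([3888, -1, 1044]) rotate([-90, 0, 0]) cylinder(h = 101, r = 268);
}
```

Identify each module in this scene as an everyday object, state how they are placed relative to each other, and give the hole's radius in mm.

The subtracted cylinder has r = 268 mm.

A is a house frame. The house frame has a circular hole through its front wall. The hole's radius is 268 mm.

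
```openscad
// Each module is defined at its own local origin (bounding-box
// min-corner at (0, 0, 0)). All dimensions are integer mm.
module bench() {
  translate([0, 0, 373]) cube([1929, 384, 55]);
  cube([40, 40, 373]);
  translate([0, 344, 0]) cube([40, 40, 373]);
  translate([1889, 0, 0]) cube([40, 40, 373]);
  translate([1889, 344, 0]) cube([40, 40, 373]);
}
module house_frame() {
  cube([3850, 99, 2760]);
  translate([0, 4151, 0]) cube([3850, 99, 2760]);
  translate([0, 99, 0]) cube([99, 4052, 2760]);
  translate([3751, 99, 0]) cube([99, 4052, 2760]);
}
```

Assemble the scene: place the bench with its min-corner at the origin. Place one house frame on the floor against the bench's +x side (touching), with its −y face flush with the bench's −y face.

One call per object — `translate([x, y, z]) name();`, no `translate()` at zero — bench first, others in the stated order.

bench();
translate([1929, 0, 0]) house_frame();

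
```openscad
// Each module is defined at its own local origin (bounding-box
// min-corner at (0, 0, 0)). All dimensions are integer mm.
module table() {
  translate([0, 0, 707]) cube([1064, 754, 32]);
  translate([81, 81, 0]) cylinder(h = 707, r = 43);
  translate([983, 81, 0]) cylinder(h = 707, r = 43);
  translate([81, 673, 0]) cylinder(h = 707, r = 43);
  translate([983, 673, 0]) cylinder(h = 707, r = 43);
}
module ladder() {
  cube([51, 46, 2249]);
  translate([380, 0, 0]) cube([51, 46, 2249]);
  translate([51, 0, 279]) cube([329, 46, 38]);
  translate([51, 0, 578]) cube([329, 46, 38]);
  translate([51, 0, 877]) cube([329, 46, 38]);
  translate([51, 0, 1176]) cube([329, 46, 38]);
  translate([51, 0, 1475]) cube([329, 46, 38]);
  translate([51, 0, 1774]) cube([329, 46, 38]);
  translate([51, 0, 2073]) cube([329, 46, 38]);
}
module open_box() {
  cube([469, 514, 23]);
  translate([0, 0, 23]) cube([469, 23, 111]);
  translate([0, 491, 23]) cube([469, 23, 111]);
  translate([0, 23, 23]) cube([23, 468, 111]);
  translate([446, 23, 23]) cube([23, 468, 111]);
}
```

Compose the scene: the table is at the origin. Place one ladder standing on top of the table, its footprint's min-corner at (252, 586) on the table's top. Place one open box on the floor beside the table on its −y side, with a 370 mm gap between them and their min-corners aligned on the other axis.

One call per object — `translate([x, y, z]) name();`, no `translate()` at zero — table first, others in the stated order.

table();
translate([252, 586, 739]) ladder();
translate([0, -884, 0]) open_box();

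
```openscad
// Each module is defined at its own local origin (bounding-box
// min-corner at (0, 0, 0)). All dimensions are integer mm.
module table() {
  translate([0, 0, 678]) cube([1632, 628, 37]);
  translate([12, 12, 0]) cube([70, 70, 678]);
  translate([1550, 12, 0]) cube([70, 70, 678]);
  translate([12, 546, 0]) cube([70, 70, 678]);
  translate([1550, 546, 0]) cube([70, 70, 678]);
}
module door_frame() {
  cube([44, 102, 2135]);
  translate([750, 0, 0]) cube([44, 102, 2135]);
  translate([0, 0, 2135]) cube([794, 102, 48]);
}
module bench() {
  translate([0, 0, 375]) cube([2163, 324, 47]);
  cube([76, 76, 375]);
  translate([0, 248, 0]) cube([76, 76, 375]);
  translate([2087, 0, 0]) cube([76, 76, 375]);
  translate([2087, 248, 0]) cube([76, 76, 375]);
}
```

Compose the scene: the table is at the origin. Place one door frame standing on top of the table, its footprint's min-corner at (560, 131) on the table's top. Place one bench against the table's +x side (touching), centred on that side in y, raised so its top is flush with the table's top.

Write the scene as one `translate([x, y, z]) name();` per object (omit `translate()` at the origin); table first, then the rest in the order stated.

table();
translate([560, 131, 715]) door_frame();
translate([1632, 152, 293]) bench();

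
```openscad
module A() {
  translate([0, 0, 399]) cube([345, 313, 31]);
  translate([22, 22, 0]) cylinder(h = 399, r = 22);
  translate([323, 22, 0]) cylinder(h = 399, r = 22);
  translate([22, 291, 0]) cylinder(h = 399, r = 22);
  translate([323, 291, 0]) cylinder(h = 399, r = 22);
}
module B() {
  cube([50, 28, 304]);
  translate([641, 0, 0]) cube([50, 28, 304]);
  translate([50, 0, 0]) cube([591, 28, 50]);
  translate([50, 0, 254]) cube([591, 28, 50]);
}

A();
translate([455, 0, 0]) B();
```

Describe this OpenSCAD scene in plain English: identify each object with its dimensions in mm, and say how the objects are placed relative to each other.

A is a simple wooden stool: a rectangular seat 345 mm (x) by 313 mm (y), 31 mm thick, top face at z = 430 mm, on four round legs, each 44 mm in diameter. The legs rest on z = 0, each leg's axis is inset half a diameter from the nearest pair of seat edges (so the leg's bounding box is flush with the corner).

B is a rectangular picture frame lying in the x–z plane (depth along y). The opening is 591 mm wide (x) by 204 mm tall (z), surrounded by a border 50 mm wide on all four sides. The frame is 28 mm deep and is made of two full-height vertical stiles with two horizontal rails fitted between them.

The picture frame is on the floor beside the stool on its +x side.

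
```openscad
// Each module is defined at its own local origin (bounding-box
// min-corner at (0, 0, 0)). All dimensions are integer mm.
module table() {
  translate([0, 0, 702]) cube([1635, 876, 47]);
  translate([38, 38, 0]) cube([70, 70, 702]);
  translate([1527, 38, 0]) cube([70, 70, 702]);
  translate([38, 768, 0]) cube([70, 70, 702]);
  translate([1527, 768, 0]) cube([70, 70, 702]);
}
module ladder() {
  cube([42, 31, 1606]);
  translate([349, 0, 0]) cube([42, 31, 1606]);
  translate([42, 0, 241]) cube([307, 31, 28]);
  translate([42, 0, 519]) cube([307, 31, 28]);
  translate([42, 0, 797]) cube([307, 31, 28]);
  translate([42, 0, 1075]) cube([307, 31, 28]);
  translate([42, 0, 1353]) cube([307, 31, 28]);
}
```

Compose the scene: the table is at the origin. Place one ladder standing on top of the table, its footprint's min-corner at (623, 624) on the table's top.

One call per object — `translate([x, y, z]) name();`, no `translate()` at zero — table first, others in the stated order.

table();
translate([623, 624, 749]) ladder();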